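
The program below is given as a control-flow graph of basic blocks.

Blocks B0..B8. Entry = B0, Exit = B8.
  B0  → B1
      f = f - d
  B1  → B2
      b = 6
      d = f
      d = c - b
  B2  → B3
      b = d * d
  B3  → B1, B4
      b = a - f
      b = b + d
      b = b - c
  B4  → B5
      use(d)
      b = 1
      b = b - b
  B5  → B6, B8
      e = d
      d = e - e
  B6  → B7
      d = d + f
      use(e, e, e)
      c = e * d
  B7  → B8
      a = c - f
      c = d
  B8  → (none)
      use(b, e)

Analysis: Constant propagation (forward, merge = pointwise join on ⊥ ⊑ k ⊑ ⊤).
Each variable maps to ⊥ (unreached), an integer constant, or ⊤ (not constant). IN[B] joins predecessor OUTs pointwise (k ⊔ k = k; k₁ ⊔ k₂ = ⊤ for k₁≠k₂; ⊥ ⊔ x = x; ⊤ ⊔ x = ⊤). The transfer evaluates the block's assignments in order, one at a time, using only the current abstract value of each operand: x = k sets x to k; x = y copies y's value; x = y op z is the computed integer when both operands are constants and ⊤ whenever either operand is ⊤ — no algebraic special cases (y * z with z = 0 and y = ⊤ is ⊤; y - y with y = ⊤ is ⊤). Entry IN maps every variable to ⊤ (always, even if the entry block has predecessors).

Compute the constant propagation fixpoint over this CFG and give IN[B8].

Per-block solution:
  B0:   IN=(all ⊤)   OUT=(all ⊤)
  B1:   IN=(all ⊤)   OUT={b:6; rest ⊤}
  B2:   IN={b:6; rest ⊤}   OUT=(all ⊤)
  B3:   IN=(all ⊤)   OUT=(all ⊤)
  B4:   IN=(all ⊤)   OUT={b:0; rest ⊤}
  B5:   IN={b:0; rest ⊤}   OUT={b:0; rest ⊤}
  B6:   IN={b:0; rest ⊤}   OUT={b:0; rest ⊤}
  B7:   IN={b:0; rest ⊤}   OUT={b:0; rest ⊤}
  B8:   IN={b:0; rest ⊤}   OUT={b:0; rest ⊤}

Merge at B8: IN[B8] = OUT[B5] ⊔ OUT[B7] = {a: ⊤, b: 0, c: ⊤, d: ⊤, e: ⊤, f: ⊤}

Answer: {a: ⊤, b: 0, c: ⊤, d: ⊤, e: ⊤, f: ⊤}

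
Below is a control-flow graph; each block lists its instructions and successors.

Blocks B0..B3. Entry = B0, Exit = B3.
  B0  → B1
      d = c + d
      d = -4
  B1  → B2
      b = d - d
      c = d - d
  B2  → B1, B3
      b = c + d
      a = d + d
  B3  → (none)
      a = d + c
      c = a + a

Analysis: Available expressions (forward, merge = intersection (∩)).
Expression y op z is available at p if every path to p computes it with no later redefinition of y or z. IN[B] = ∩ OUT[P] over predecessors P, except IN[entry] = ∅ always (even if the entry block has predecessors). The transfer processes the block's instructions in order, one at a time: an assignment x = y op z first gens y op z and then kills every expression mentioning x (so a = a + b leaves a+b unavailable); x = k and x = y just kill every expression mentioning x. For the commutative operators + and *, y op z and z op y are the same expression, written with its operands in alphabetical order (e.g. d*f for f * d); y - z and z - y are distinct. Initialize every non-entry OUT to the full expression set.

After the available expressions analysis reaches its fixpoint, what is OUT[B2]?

Converged values:
  B0:  IN={}  OUT={}
  B1:  IN={}  OUT={d-d}
  B2:  IN={d-d}  OUT={c+d, d+d, d-d}
  B3:  IN={c+d, d+d, d-d}  OUT={a+a, d+d, d-d}

Merge at B2: IN[B2] = OUT[B1] = {d-d}
Applying B2's transfer function to that IN value gives OUT[B2] (row B2 above).

Answer: {c+d, d+d, d-d}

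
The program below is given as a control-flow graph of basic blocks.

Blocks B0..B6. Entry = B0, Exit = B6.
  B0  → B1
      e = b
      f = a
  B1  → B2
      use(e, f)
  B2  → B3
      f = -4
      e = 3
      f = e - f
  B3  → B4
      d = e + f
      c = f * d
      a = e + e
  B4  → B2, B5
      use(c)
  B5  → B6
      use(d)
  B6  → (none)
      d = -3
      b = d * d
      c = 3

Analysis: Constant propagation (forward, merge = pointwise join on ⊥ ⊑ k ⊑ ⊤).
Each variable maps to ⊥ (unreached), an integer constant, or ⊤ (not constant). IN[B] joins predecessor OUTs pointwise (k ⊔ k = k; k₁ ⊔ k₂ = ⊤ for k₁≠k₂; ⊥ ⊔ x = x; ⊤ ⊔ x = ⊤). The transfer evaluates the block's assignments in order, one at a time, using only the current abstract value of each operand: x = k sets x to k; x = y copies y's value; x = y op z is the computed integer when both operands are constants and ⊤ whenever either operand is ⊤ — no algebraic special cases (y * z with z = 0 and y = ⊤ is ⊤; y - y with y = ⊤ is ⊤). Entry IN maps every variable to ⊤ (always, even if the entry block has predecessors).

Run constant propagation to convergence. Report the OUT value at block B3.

Converged values:
  B0: | IN=(all ⊤) | OUT=(all ⊤)
  B1: | IN=(all ⊤) | OUT=(all ⊤)
  B2: | IN=(all ⊤) | OUT={e:3, f:7; rest ⊤}
  B3: | IN={e:3, f:7; rest ⊤} | OUT={a:6, c:70, d:10, e:3, f:7; rest ⊤}
  B4: | IN={a:6, c:70, d:10, e:3, f:7; rest ⊤} | OUT={a:6, c:70, d:10, e:3, f:7; rest ⊤}
  B5: | IN={a:6, c:70, d:10, e:3, f:7; rest ⊤} | OUT={a:6, c:70, d:10, e:3, f:7; rest ⊤}
  B6: | IN={a:6, c:70, d:10, e:3, f:7; rest ⊤} | OUT={a:6, b:9, c:3, d:-3, e:3, f:7; rest ⊤}

Merge at B3: IN[B3] = OUT[B2] = {a: ⊤, b: ⊤, c: ⊤, d: ⊤, e: 3, f: 7}
Applying B3's transfer function to that IN value gives OUT[B3] (row B3 above).

Answer: {a: 6, b: ⊤, c: 70, d: 10, e: 3, f: 7}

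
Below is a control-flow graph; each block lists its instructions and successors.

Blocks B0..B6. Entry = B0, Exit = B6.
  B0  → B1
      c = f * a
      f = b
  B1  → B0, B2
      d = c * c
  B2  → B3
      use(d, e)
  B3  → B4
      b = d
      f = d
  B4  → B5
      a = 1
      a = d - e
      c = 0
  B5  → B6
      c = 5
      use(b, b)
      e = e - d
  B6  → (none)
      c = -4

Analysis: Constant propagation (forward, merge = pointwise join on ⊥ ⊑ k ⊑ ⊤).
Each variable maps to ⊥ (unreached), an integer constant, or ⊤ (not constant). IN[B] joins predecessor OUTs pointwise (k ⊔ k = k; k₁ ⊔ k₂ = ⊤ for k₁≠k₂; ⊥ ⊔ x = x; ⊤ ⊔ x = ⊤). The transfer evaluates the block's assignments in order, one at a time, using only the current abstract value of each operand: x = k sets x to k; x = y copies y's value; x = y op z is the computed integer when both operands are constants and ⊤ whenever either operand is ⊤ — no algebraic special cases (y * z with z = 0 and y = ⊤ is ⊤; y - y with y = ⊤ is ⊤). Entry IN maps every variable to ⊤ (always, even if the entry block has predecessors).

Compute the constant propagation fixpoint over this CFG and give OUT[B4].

Answer: {a: ⊤, b: ⊤, c: 0, d: ⊤, e: ⊤, f: ⊤}

Trace:
Fixpoint table:
  B0:   IN=(all ⊤)   OUT=(all ⊤)
  B1:   IN=(all ⊤)   OUT=(all ⊤)
  B2:   IN=(all ⊤)   OUT=(all ⊤)
  B3:   IN=(all ⊤)   OUT=(all ⊤)
  B4:   IN=(all ⊤)   OUT={c:0; rest ⊤}
  B5:   IN={c:0; rest ⊤}   OUT={c:5; rest ⊤}
  B6:   IN={c:5; rest ⊤}   OUT={c:-4; rest ⊤}

Merge at B4: IN[B4] = OUT[B3] = {a: ⊤, b: ⊤, c: ⊤, d: ⊤, e: ⊤, f: ⊤}
Applying B4's transfer function to that IN value gives OUT[B4] (row B4 above).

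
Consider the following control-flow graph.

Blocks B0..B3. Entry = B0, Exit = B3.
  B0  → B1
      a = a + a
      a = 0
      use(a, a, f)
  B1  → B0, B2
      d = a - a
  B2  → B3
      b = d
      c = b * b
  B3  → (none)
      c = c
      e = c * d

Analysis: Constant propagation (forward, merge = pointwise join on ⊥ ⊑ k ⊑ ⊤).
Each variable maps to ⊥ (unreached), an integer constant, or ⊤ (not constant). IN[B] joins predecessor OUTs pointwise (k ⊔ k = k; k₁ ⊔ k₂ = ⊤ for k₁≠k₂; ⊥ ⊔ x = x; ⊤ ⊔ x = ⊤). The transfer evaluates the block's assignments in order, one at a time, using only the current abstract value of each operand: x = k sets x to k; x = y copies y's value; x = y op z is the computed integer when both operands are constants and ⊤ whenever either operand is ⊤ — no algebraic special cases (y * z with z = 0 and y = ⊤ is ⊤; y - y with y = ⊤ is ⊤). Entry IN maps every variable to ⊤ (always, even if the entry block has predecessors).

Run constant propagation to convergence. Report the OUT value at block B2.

Converged values:
  B0: | IN=(all ⊤) | OUT={a:0; rest ⊤}
  B1: | IN={a:0; rest ⊤} | OUT={a:0, d:0; rest ⊤}
  B2: | IN={a:0, d:0; rest ⊤} | OUT={a:0, b:0, c:0, d:0; rest ⊤}
  B3: | IN={a:0, b:0, c:0, d:0; rest ⊤} | OUT={a:0, b:0, c:0, d:0, e:0; rest ⊤}

Merge at B2: IN[B2] = OUT[B1] = {a: 0, b: ⊤, c: ⊤, d: 0, e: ⊤, f: ⊤}
Applying B2's transfer function to that IN value gives OUT[B2] (row B2 above).

Answer: {a: 0, b: 0, c: 0, d: 0, e: ⊤, f: ⊤}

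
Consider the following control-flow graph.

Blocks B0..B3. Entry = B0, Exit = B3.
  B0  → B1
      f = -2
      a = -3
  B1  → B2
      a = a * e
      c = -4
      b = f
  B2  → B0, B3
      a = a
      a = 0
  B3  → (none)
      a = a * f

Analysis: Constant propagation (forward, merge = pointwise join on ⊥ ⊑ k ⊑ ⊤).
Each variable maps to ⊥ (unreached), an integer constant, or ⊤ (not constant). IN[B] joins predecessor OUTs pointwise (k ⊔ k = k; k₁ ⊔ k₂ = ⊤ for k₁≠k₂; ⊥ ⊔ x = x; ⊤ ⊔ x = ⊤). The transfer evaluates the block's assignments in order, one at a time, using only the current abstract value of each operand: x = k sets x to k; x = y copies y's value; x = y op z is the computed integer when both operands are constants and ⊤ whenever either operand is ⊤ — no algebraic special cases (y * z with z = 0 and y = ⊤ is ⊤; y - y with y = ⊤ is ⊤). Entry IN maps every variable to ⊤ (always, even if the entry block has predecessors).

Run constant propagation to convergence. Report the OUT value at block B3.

Per-block solution:
  B0:   IN=(all ⊤)   OUT={a:-3, f:-2; rest ⊤}
  B1:   IN={a:-3, f:-2; rest ⊤}   OUT={b:-2, c:-4, f:-2; rest ⊤}
  B2:   IN={b:-2, c:-4, f:-2; rest ⊤}   OUT={a:0, b:-2, c:-4, f:-2; rest ⊤}
  B3:   IN={a:0, b:-2, c:-4, f:-2; rest ⊤}   OUT={a:0, b:-2, c:-4, f:-2; rest ⊤}

Merge at B3: IN[B3] = OUT[B2] = {a: 0, b: -2, c: -4, d: ⊤, e: ⊤, f: -2}
Applying B3's transfer function to that IN value gives OUT[B3] (row B3 above).

Answer: {a: 0, b: -2, c: -4, d: ⊤, e: ⊤, f: -2}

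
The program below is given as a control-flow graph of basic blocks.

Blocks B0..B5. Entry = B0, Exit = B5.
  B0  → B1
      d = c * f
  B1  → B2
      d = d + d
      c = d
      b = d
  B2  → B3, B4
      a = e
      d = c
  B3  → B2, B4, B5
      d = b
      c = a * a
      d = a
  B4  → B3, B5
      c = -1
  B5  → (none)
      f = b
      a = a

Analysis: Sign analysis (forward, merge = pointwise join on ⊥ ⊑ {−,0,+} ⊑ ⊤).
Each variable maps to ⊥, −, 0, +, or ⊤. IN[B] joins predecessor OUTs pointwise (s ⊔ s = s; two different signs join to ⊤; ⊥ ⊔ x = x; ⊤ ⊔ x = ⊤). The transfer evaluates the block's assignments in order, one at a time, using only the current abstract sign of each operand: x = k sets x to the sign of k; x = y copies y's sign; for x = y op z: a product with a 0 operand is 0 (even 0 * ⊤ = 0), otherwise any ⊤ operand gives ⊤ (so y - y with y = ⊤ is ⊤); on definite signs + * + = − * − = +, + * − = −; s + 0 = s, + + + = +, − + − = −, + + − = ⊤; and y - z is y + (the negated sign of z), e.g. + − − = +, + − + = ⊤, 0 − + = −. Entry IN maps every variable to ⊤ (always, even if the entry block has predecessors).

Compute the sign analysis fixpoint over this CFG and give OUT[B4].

Converged values:
  B0:  IN=(all ⊤)  OUT=(all ⊤)
  B1:  IN=(all ⊤)  OUT=(all ⊤)
  B2:  IN=(all ⊤)  OUT=(all ⊤)
  B3:  IN=(all ⊤)  OUT=(all ⊤)
  B4:  IN=(all ⊤)  OUT={c:-; rest ⊤}
  B5:  IN=(all ⊤)  OUT=(all ⊤)

Merge at B4: IN[B4] = OUT[B2] ⊔ OUT[B3] = {a: ⊤, b: ⊤, c: ⊤, d: ⊤, e: ⊤, f: ⊤}
Applying B4's transfer function to that IN value gives OUT[B4] (row B4 above).

Answer: {a: ⊤, b: ⊤, c: -, d: ⊤, e: ⊤, f: ⊤}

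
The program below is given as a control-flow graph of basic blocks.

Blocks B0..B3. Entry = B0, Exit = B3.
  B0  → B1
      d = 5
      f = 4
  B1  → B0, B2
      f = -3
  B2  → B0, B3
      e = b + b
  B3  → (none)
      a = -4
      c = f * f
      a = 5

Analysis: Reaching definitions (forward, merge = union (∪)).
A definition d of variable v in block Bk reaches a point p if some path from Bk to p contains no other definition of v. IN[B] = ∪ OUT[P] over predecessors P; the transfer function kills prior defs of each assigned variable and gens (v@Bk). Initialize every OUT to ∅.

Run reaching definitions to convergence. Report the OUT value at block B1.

Converged values:
  B0: | IN={d@B0, e@B2, f@B1} | OUT={d@B0, e@B2, f@B0}
  B1: | IN={d@B0, e@B2, f@B0} | OUT={d@B0, e@B2, f@B1}
  B2: | IN={d@B0, e@B2, f@B1} | OUT={d@B0, e@B2, f@B1}
  B3: | IN={d@B0, e@B2, f@B1} | OUT={a@B3, c@B3, d@B0, e@B2, f@B1}

Merge at B1: IN[B1] = OUT[B0] = {d@B0, e@B2, f@B0}
Applying B1's transfer function to that IN value gives OUT[B1] (row B1 above).

Answer: {d@B0, e@B2, f@B1}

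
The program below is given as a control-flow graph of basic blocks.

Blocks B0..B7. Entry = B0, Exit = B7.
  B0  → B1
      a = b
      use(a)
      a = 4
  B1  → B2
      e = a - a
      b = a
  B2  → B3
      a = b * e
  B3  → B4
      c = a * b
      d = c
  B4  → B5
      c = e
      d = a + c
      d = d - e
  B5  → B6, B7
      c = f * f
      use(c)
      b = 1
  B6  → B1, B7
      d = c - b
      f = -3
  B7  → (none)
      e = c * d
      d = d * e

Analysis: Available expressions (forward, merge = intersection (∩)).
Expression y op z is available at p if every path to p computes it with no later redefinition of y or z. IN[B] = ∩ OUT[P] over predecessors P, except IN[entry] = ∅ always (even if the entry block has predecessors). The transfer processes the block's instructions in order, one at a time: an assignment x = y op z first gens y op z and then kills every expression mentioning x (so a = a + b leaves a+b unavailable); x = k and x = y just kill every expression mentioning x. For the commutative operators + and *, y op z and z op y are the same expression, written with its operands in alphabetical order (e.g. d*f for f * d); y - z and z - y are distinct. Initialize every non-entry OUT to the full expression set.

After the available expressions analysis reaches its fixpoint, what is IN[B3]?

Answer: {b*e}

Trace:
Fixpoint table:
  B0:   IN={}   OUT={}
  B1:   IN={}   OUT={a-a}
  B2:   IN={a-a}   OUT={b*e}
  B3:   IN={b*e}   OUT={a*b, b*e}
  B4:   IN={a*b, b*e}   OUT={a*b, a+c, b*e}
  B5:   IN={a*b, a+c, b*e}   OUT={f*f}
  B6:   IN={f*f}   OUT={c-b}
  B7:   IN={}   OUT={}

Merge at B3: IN[B3] = OUT[B2] = {b*e}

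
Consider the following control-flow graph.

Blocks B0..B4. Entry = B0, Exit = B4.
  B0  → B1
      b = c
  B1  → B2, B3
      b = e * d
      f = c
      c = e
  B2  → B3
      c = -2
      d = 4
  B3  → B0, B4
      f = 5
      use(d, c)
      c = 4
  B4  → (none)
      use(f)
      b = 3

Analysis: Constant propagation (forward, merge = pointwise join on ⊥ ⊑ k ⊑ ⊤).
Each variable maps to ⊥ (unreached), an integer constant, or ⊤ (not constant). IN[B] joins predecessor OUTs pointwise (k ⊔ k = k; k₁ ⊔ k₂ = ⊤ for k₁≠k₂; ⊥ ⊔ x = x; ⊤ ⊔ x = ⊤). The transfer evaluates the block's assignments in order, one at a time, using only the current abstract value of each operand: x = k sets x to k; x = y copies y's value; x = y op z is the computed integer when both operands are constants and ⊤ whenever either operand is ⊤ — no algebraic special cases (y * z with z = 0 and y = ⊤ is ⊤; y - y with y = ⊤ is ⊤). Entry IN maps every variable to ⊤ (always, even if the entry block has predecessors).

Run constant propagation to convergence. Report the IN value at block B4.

Per-block solution:
  B0:  IN=(all ⊤)  OUT=(all ⊤)
  B1:  IN=(all ⊤)  OUT=(all ⊤)
  B2:  IN=(all ⊤)  OUT={c:-2, d:4; rest ⊤}
  B3:  IN=(all ⊤)  OUT={c:4, f:5; rest ⊤}
  B4:  IN={c:4, f:5; rest ⊤}  OUT={b:3, c:4, f:5; rest ⊤}

Merge at B4: IN[B4] = OUT[B3] = {a: ⊤, b: ⊤, c: 4, d: ⊤, e: ⊤, f: 5}

Answer: {a: ⊤, b: ⊤, c: 4, d: ⊤, e: ⊤, f: 5}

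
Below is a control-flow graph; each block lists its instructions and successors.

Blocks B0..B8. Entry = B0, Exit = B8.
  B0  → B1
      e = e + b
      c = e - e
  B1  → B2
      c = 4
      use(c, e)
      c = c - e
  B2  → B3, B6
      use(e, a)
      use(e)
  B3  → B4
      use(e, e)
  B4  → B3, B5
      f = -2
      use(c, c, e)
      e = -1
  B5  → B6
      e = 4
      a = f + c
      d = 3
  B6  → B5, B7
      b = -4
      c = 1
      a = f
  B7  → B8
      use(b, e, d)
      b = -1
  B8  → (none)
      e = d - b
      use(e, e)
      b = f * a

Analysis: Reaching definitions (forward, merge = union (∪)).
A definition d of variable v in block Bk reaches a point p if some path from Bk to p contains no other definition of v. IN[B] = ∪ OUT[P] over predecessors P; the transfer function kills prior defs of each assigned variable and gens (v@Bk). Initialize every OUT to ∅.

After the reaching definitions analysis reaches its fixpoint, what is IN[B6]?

Converged values:
  B0:   IN={}   OUT={c@B0, e@B0}
  B1:   IN={c@B0, e@B0}   OUT={c@B1, e@B0}
  B2:   IN={c@B1, e@B0}   OUT={c@B1, e@B0}
  B3:   IN={c@B1, e@B0, e@B4, f@B4}   OUT={c@B1, e@B0, e@B4, f@B4}
  B4:   IN={c@B1, e@B0, e@B4, f@B4}   OUT={c@B1, e@B4, f@B4}
  B5:   IN={a@B6, b@B6, c@B1, c@B6, d@B5, e@B0, e@B4, e@B5, f@B4}   OUT={a@B5, b@B6, c@B1, c@B6, d@B5, e@B5, f@B4}
  B6:   IN={a@B5, b@B6, c@B1, c@B6, d@B5, e@B0, e@B5, f@B4}   OUT={a@B6, b@B6, c@B6, d@B5, e@B0, e@B5, f@B4}
  B7:   IN={a@B6, b@B6, c@B6, d@B5, e@B0, e@B5, f@B4}   OUT={a@B6, b@B7, c@B6, d@B5, e@B0, e@B5, f@B4}
  B8:   IN={a@B6, b@B7, c@B6, d@B5, e@B0, e@B5, f@B4}   OUT={a@B6, b@B8, c@B6, d@B5, e@B8, f@B4}

Merge at B6: IN[B6] = OUT[B2] ⊔ OUT[B5] = {a@B5, b@B6, c@B1, c@B6, d@B5, e@B0, e@B5, f@B4}

Answer: {a@B5, b@B6, c@B1, c@B6, d@B5, e@B0, e@B5, f@B4}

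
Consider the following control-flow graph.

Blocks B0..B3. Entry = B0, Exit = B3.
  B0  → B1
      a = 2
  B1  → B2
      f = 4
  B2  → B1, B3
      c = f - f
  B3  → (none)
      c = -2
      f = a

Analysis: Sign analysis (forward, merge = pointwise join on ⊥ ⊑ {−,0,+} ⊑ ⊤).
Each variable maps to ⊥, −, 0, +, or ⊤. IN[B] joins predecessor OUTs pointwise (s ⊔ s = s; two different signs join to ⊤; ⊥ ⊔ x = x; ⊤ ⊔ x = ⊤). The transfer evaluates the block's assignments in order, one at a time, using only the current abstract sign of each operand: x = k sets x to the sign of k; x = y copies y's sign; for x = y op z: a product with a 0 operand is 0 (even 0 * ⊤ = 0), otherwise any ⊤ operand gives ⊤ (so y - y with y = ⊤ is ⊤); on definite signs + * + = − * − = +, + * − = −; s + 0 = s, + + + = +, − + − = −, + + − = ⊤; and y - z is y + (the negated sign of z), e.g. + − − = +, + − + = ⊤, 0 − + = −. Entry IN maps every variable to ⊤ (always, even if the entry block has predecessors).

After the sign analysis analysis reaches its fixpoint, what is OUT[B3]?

Answer: {a: +, b: ⊤, c: -, d: ⊤, e: ⊤, f: +}

Working:
Per-block solution:
  B0:   IN=(all ⊤)   OUT={a:+; rest ⊤}
  B1:   IN={a:+; rest ⊤}   OUT={a:+, f:+; rest ⊤}
  B2:   IN={a:+, f:+; rest ⊤}   OUT={a:+, f:+; rest ⊤}
  B3:   IN={a:+, f:+; rest ⊤}   OUT={a:+, c:-, f:+; rest ⊤}

Merge at B3: IN[B3] = OUT[B2] = {a: +, b: ⊤, c: ⊤, d: ⊤, e: ⊤, f: +}
Applying B3's transfer function to that IN value gives OUT[B3] (row B3 above).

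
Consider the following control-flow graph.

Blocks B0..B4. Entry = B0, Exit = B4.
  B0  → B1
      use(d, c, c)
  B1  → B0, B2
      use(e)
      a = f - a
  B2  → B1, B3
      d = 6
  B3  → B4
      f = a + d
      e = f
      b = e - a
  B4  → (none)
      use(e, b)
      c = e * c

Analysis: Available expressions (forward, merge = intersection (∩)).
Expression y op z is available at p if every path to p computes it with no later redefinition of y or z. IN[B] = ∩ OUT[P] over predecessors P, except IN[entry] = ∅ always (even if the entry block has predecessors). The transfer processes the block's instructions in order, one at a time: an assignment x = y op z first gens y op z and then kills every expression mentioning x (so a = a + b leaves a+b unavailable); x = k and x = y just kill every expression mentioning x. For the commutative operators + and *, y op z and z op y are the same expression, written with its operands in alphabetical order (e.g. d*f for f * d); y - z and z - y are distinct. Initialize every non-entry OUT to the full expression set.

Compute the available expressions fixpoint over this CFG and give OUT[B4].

Answer: {a+d, e-a}

Working:
Fixpoint table:
  B0:   IN={}   OUT={}
  B1:   IN={}   OUT={}
  B2:   IN={}   OUT={}
  B3:   IN={}   OUT={a+d, e-a}
  B4:   IN={a+d, e-a}   OUT={a+d, e-a}

Merge at B4: IN[B4] = OUT[B3] = {a+d, e-a}
Applying B4's transfer function to that IN value gives OUT[B4] (row B4 above).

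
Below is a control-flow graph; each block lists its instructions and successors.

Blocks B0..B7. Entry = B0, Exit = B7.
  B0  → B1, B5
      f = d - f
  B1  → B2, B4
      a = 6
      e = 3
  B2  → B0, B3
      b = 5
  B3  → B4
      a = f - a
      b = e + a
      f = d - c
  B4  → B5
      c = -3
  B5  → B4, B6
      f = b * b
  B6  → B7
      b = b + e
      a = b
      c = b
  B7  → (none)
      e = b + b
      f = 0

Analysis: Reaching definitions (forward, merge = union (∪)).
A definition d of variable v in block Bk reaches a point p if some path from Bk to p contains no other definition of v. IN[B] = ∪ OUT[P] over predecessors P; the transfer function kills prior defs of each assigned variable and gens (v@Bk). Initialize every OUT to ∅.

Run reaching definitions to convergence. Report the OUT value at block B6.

Fixpoint table:
  B0:   IN={a@B1, b@B2, e@B1, f@B0}   OUT={a@B1, b@B2, e@B1, f@B0}
  B1:   IN={a@B1, b@B2, e@B1, f@B0}   OUT={a@B1, b@B2, e@B1, f@B0}
  B2:   IN={a@B1, b@B2, e@B1, f@B0}   OUT={a@B1, b@B2, e@B1, f@B0}
  B3:   IN={a@B1, b@B2, e@B1, f@B0}   OUT={a@B3, b@B3, e@B1, f@B3}
  B4:   IN={a@B1, a@B3, b@B2, b@B3, c@B4, e@B1, f@B0, f@B3, f@B5}   OUT={a@B1, a@B3, b@B2, b@B3, c@B4, e@B1, f@B0, f@B3, f@B5}
  B5:   IN={a@B1, a@B3, b@B2, b@B3, c@B4, e@B1, f@B0, f@B3, f@B5}   OUT={a@B1, a@B3, b@B2, b@B3, c@B4, e@B1, f@B5}
  B6:   IN={a@B1, a@B3, b@B2, b@B3, c@B4, e@B1, f@B5}   OUT={a@B6, b@B6, c@B6, e@B1, f@B5}
  B7:   IN={a@B6, b@B6, c@B6, e@B1, f@B5}   OUT={a@B6, b@B6, c@B6, e@B7, f@B7}

Merge at B6: IN[B6] = OUT[B5] = {a@B1, a@B3, b@B2, b@B3, c@B4, e@B1, f@B5}
Applying B6's transfer function to that IN value gives OUT[B6] (row B6 above).

Answer: {a@B6, b@B6, c@B6, e@B1, f@B5}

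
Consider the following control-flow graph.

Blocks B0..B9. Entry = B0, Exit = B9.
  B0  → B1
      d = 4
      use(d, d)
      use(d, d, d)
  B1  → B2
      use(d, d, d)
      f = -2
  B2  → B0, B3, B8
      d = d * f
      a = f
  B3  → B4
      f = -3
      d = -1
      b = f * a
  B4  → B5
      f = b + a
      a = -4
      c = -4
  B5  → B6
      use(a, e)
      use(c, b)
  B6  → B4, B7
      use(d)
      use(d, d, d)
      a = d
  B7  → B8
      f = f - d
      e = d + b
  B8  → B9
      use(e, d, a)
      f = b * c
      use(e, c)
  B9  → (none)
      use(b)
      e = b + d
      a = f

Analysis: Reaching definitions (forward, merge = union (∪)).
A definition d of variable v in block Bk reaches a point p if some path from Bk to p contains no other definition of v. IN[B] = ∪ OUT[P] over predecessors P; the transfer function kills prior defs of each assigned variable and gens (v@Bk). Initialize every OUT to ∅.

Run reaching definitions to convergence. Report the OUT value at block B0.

Answer: {a@B2, d@B0, f@B1}

Working:
Fixpoint table:
  B0: | IN={a@B2, d@B2, f@B1} | OUT={a@B2, d@B0, f@B1}
  B1: | IN={a@B2, d@B0, f@B1} | OUT={a@B2, d@B0, f@B1}
  B2: | IN={a@B2, d@B0, f@B1} | OUT={a@B2, d@B2, f@B1}
  B3: | IN={a@B2, d@B2, f@B1} | OUT={a@B2, b@B3, d@B3, f@B3}
  B4: | IN={a@B2, a@B6, b@B3, c@B4, d@B3, f@B3, f@B4} | OUT={a@B4, b@B3, c@B4, d@B3, f@B4}
  B5: | IN={a@B4, b@B3, c@B4, d@B3, f@B4} | OUT={a@B4, b@B3, c@B4, d@B3, f@B4}
  B6: | IN={a@B4, b@B3, c@B4, d@B3, f@B4} | OUT={a@B6, b@B3, c@B4, d@B3, f@B4}
  B7: | IN={a@B6, b@B3, c@B4, d@B3, f@B4} | OUT={a@B6, b@B3, c@B4, d@B3, e@B7, f@B7}
  B8: | IN={a@B2, a@B6, b@B3, c@B4, d@B2, d@B3, e@B7, f@B1, f@B7} | OUT={a@B2, a@B6, b@B3, c@B4, d@B2, d@B3, e@B7, f@B8}
  B9: | IN={a@B2, a@B6, b@B3, c@B4, d@B2, d@B3, e@B7, f@B8} | OUT={a@B9, b@B3, c@B4, d@B2, d@B3, e@B9, f@B8}

Merge at B0 (entry node, so the boundary value {} is joined with the incoming edge(s)): IN[B0] = {} ⊔ OUT[B2] = {a@B2, d@B2, f@B1}
Applying B0's transfer function to that IN value gives OUT[B0] (row B0 above).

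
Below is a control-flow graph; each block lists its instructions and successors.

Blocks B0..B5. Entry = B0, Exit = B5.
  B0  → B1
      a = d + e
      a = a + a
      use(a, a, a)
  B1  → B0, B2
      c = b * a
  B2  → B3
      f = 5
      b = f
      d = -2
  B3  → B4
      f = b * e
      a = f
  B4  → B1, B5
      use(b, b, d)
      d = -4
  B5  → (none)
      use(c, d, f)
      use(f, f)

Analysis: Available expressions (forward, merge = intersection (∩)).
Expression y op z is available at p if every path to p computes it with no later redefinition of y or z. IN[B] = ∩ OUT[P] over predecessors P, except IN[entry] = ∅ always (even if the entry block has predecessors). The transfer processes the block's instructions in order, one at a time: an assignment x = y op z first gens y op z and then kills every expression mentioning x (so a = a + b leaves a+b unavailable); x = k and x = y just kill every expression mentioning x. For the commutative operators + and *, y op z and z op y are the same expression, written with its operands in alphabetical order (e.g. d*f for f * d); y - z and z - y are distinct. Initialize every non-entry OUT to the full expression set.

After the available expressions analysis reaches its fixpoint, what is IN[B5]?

Converged values:
  B0:   IN={}   OUT={d+e}
  B1:   IN={}   OUT={a*b}
  B2:   IN={a*b}   OUT={}
  B3:   IN={}   OUT={b*e}
  B4:   IN={b*e}   OUT={b*e}
  B5:   IN={b*e}   OUT={b*e}

Merge at B5: IN[B5] = OUT[B4] = {b*e}

Answer: {b*e}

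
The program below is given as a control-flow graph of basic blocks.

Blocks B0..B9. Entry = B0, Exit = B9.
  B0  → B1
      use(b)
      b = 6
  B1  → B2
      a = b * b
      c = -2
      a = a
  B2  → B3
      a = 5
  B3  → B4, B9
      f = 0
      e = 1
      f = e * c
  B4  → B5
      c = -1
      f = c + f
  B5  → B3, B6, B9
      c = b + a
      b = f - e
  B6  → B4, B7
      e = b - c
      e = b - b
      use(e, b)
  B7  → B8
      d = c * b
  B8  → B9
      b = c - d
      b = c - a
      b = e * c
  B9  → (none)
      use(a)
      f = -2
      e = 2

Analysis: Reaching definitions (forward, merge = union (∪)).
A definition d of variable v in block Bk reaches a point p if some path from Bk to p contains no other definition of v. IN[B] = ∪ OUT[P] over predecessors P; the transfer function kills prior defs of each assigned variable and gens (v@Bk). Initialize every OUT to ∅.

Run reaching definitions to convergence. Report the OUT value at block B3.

Converged values:
  B0: | IN={} | OUT={b@B0}
  B1: | IN={b@B0} | OUT={a@B1, b@B0, c@B1}
  B2: | IN={a@B1, b@B0, c@B1} | OUT={a@B2, b@B0, c@B1}
  B3: | IN={a@B2, b@B0, b@B5, c@B1, c@B5, e@B3, e@B6, f@B4} | OUT={a@B2, b@B0, b@B5, c@B1, c@B5, e@B3, f@B3}
  B4: | IN={a@B2, b@B0, b@B5, c@B1, c@B5, e@B3, e@B6, f@B3, f@B4} | OUT={a@B2, b@B0, b@B5, c@B4, e@B3, e@B6, f@B4}
  B5: | IN={a@B2, b@B0, b@B5, c@B4, e@B3, e@B6, f@B4} | OUT={a@B2, b@B5, c@B5, e@B3, e@B6, f@B4}
  B6: | IN={a@B2, b@B5, c@B5, e@B3, e@B6, f@B4} | OUT={a@B2, b@B5, c@B5, e@B6, f@B4}
  B7: | IN={a@B2, b@B5, c@B5, e@B6, f@B4} | OUT={a@B2, b@B5, c@B5, d@B7, e@B6, f@B4}
  B8: | IN={a@B2, b@B5, c@B5, d@B7, e@B6, f@B4} | OUT={a@B2, b@B8, c@B5, d@B7, e@B6, f@B4}
  B9: | IN={a@B2, b@B0, b@B5, b@B8, c@B1, c@B5, d@B7, e@B3, e@B6, f@B3, f@B4} | OUT={a@B2, b@B0, b@B5, b@B8, c@B1, c@B5, d@B7, e@B9, f@B9}

Merge at B3: IN[B3] = OUT[B2] ⊔ OUT[B5] = {a@B2, b@B0, b@B5, c@B1, c@B5, e@B3, e@B6, f@B4}
Applying B3's transfer function to that IN value gives OUT[B3] (row B3 above).

Answer: {a@B2, b@B0, b@B5, c@B1, c@B5, e@B3, f@B3}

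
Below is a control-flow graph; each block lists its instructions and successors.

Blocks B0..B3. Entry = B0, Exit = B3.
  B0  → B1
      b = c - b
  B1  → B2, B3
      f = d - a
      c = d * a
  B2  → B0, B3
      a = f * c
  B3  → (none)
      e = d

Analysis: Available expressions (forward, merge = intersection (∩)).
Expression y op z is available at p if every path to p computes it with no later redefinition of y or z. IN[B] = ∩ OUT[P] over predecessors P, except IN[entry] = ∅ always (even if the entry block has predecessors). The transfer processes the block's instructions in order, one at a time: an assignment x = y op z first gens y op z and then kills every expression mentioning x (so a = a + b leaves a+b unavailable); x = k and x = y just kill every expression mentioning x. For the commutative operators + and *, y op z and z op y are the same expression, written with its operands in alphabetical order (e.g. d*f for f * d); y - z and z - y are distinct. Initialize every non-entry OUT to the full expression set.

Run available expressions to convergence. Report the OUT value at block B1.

Converged values:
  B0:  IN={}  OUT={}
  B1:  IN={}  OUT={a*d, d-a}
  B2:  IN={a*d, d-a}  OUT={c*f}
  B3:  IN={}  OUT={}

Merge at B1: IN[B1] = OUT[B0] = {}
Applying B1's transfer function to that IN value gives OUT[B1] (row B1 above).

Answer: {a*d, d-a}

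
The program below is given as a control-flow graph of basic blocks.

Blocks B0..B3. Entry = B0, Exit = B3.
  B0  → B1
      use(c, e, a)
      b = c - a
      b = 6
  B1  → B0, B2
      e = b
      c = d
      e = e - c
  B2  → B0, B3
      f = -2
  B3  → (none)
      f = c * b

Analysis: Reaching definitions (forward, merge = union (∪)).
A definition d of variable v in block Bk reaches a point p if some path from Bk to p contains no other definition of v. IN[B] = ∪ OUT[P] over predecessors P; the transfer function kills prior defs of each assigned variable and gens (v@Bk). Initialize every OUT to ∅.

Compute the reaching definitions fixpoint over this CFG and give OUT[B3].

Fixpoint table:
  B0: | IN={b@B0, c@B1, e@B1, f@B2} | OUT={b@B0, c@B1, e@B1, f@B2}
  B1: | IN={b@B0, c@B1, e@B1, f@B2} | OUT={b@B0, c@B1, e@B1, f@B2}
  B2: | IN={b@B0, c@B1, e@B1, f@B2} | OUT={b@B0, c@B1, e@B1, f@B2}
  B3: | IN={b@B0, c@B1, e@B1, f@B2} | OUT={b@B0, c@B1, e@B1, f@B3}

Merge at B3: IN[B3] = OUT[B2] = {b@B0, c@B1, e@B1, f@B2}
Applying B3's transfer function to that IN value gives OUT[B3] (row B3 above).

Answer: {b@B0, c@B1, e@B1, f@B3}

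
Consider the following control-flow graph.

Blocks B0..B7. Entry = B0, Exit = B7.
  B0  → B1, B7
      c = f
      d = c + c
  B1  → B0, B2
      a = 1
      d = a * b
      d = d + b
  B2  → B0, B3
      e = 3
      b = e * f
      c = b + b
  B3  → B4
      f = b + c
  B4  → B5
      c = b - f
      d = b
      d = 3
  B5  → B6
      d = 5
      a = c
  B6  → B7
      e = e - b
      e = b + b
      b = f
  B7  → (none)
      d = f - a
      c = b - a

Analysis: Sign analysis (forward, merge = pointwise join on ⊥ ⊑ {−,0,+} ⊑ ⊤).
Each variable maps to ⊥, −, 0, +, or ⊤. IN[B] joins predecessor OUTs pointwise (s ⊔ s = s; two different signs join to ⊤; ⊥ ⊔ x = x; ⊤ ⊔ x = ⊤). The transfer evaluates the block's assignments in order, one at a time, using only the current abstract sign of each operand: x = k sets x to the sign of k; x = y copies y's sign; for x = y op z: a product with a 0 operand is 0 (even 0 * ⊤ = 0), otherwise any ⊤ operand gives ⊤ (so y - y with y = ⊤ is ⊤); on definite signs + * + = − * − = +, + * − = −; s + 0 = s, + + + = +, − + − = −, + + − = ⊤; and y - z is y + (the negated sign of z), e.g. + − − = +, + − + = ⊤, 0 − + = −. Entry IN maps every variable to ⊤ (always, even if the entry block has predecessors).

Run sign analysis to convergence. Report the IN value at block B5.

Answer: {a: +, b: ⊤, c: ⊤, d: +, e: +, f: ⊤}

Derivation:
Converged values:
  B0:  IN=(all ⊤)  OUT=(all ⊤)
  B1:  IN=(all ⊤)  OUT={a:+; rest ⊤}
  B2:  IN={a:+; rest ⊤}  OUT={a:+, e:+; rest ⊤}
  B3:  IN={a:+, e:+; rest ⊤}  OUT={a:+, e:+; rest ⊤}
  B4:  IN={a:+, e:+; rest ⊤}  OUT={a:+, d:+, e:+; rest ⊤}
  B5:  IN={a:+, d:+, e:+; rest ⊤}  OUT={d:+, e:+; rest ⊤}
  B6:  IN={d:+, e:+; rest ⊤}  OUT={d:+; rest ⊤}
  B7:  IN=(all ⊤)  OUT=(all ⊤)

Merge at B5: IN[B5] = OUT[B4] = {a: +, b: ⊤, c: ⊤, d: +, e: +, f: ⊤}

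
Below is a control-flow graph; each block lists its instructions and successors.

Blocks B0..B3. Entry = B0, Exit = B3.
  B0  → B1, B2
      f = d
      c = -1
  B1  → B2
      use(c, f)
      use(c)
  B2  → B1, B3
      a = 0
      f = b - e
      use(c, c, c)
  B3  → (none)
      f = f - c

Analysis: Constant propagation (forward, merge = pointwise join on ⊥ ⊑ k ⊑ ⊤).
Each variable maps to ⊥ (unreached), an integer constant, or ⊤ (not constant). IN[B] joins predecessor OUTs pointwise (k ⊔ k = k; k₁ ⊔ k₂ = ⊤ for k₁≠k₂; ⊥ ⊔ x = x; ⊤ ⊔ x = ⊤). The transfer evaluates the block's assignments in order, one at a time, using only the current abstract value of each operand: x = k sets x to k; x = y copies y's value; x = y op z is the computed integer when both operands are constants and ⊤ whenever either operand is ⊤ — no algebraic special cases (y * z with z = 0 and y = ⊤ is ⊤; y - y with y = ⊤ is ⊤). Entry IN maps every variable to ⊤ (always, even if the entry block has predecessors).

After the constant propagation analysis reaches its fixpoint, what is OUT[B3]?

Answer: {a: 0, b: ⊤, c: -1, d: ⊤, e: ⊤, f: ⊤}

Working:
Per-block solution:
  B0:  IN=(all ⊤)  OUT={c:-1; rest ⊤}
  B1:  IN={c:-1; rest ⊤}  OUT={c:-1; rest ⊤}
  B2:  IN={c:-1; rest ⊤}  OUT={a:0, c:-1; rest ⊤}
  B3:  IN={a:0, c:-1; rest ⊤}  OUT={a:0, c:-1; rest ⊤}

Merge at B3: IN[B3] = OUT[B2] = {a: 0, b: ⊤, c: -1, d: ⊤, e: ⊤, f: ⊤}
Applying B3's transfer function to that IN value gives OUT[B3] (row B3 above).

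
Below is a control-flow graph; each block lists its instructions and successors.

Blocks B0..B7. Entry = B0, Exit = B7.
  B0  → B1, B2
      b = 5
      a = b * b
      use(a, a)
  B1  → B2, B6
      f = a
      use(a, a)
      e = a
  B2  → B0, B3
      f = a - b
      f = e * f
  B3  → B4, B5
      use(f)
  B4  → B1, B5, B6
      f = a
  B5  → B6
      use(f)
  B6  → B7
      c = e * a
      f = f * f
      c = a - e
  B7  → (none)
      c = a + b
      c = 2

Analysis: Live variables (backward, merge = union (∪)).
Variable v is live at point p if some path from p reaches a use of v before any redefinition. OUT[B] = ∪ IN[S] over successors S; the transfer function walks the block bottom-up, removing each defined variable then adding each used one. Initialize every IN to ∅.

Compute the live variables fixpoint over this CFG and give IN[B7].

Answer: {a, b}

Working:
Converged values:
  B0: | IN={e} | OUT={a, b, e}
  B1: | IN={a, b} | OUT={a, b, e, f}
  B2: | IN={a, b, e} | OUT={a, b, e, f}
  B3: | IN={a, b, e, f} | OUT={a, b, e, f}
  B4: | IN={a, b, e} | OUT={a, b, e, f}
  B5: | IN={a, b, e, f} | OUT={a, b, e, f}
  B6: | IN={a, b, e, f} | OUT={a, b}
  B7: | IN={a, b} | OUT={}

B7 is the boundary node: OUT[B7] = {}
Applying B7's transfer function to that OUT value gives IN[B7] (row B7 above).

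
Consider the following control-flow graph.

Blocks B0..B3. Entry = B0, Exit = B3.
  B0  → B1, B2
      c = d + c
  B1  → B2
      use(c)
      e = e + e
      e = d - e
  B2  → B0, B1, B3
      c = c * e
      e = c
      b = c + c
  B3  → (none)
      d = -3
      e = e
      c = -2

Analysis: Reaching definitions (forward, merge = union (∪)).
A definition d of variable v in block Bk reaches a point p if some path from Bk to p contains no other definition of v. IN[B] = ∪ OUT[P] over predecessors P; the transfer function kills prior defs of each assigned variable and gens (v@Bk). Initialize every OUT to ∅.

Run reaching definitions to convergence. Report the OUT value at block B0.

Answer: {b@B2, c@B0, e@B2}

Trace:
Per-block solution:
  B0:  IN={b@B2, c@B2, e@B2}  OUT={b@B2, c@B0, e@B2}
  B1:  IN={b@B2, c@B0, c@B2, e@B2}  OUT={b@B2, c@B0, c@B2, e@B1}
  B2:  IN={b@B2, c@B0, c@B2, e@B1, e@B2}  OUT={b@B2, c@B2, e@B2}
  B3:  IN={b@B2, c@B2, e@B2}  OUT={b@B2, c@B3, d@B3, e@B3}

Merge at B0 (entry node, so the boundary value {} is joined with the incoming edge(s)): IN[B0] = {} ⊔ OUT[B2] = {b@B2, c@B2, e@B2}
Applying B0's transfer function to that IN value gives OUT[B0] (row B0 above).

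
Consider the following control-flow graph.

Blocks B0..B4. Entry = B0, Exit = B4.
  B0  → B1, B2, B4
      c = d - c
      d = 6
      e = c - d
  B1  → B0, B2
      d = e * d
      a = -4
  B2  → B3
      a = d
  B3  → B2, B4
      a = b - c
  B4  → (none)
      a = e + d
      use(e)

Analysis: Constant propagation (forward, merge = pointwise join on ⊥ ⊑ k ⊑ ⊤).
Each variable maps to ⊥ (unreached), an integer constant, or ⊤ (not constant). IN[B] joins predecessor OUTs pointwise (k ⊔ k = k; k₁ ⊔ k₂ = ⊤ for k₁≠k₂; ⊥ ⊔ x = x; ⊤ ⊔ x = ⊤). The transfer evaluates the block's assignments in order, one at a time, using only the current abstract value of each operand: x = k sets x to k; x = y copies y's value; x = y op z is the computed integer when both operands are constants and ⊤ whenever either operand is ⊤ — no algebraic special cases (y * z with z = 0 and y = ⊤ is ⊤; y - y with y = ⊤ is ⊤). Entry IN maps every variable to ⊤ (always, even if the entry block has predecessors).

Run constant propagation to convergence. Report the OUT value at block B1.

Per-block solution:
  B0:   IN=(all ⊤)   OUT={d:6; rest ⊤}
  B1:   IN={d:6; rest ⊤}   OUT={a:-4; rest ⊤}
  B2:   IN=(all ⊤)   OUT=(all ⊤)
  B3:   IN=(all ⊤)   OUT=(all ⊤)
  B4:   IN=(all ⊤)   OUT=(all ⊤)

Merge at B1: IN[B1] = OUT[B0] = {a: ⊤, b: ⊤, c: ⊤, d: 6, e: ⊤, f: ⊤}
Applying B1's transfer function to that IN value gives OUT[B1] (row B1 above).

Answer: {a: -4, b: ⊤, c: ⊤, d: ⊤, e: ⊤, f: ⊤}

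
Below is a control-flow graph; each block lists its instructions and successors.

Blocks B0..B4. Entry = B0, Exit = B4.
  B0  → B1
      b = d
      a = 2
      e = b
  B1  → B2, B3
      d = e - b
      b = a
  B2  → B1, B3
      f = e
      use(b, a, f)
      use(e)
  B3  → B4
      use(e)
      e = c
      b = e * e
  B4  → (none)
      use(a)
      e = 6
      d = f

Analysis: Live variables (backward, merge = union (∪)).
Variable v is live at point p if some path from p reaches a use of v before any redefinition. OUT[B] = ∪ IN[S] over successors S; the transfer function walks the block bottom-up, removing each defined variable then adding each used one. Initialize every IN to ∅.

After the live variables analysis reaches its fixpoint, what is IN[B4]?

Per-block solution:
  B0:  IN={c, d, f}  OUT={a, b, c, e, f}
  B1:  IN={a, b, c, e, f}  OUT={a, b, c, e, f}
  B2:  IN={a, b, c, e}  OUT={a, b, c, e, f}
  B3:  IN={a, c, e, f}  OUT={a, f}
  B4:  IN={a, f}  OUT={}

B4 is the boundary node: OUT[B4] = {}
Applying B4's transfer function to that OUT value gives IN[B4] (row B4 above).

Answer: {a, f}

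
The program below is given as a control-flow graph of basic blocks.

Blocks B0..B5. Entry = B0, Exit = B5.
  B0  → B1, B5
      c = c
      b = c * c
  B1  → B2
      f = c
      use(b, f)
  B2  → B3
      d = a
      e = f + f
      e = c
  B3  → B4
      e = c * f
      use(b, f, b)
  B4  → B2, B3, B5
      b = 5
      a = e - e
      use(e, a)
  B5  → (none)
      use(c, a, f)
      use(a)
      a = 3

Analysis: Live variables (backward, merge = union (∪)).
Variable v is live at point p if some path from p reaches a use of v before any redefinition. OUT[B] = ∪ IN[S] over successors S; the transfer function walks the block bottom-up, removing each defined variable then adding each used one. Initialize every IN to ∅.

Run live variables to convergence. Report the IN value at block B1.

Answer: {a, b, c}

Working:
Fixpoint table:
  B0:  IN={a, c, f}  OUT={a, b, c, f}
  B1:  IN={a, b, c}  OUT={a, b, c, f}
  B2:  IN={a, b, c, f}  OUT={b, c, f}
  B3:  IN={b, c, f}  OUT={c, e, f}
  B4:  IN={c, e, f}  OUT={a, b, c, f}
  B5:  IN={a, c, f}  OUT={}

Merge at B1: OUT[B1] = IN[B2] = {a, b, c, f}
Applying B1's transfer function to that OUT value gives IN[B1] (row B1 above).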